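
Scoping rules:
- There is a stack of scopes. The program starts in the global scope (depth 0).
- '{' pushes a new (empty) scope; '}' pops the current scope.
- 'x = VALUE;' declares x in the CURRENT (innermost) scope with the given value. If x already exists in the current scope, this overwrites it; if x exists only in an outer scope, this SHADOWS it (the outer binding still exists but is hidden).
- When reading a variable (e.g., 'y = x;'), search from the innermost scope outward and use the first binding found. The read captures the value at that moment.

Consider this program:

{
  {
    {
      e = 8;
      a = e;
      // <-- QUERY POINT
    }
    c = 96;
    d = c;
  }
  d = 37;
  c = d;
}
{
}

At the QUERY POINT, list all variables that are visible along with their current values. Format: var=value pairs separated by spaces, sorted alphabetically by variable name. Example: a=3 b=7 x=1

Step 1: enter scope (depth=1)
Step 2: enter scope (depth=2)
Step 3: enter scope (depth=3)
Step 4: declare e=8 at depth 3
Step 5: declare a=(read e)=8 at depth 3
Visible at query point: a=8 e=8

Answer: a=8 e=8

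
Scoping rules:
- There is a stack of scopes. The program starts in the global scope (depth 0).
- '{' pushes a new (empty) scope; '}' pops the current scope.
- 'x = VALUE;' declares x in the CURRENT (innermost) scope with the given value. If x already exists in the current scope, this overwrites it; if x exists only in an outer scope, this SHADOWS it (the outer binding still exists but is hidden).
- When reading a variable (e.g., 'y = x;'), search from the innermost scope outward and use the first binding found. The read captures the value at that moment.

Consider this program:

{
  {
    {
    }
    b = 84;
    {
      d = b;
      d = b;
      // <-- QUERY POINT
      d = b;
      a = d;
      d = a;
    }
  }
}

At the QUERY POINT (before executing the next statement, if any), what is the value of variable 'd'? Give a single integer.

Answer: 84

Derivation:
Step 1: enter scope (depth=1)
Step 2: enter scope (depth=2)
Step 3: enter scope (depth=3)
Step 4: exit scope (depth=2)
Step 5: declare b=84 at depth 2
Step 6: enter scope (depth=3)
Step 7: declare d=(read b)=84 at depth 3
Step 8: declare d=(read b)=84 at depth 3
Visible at query point: b=84 d=84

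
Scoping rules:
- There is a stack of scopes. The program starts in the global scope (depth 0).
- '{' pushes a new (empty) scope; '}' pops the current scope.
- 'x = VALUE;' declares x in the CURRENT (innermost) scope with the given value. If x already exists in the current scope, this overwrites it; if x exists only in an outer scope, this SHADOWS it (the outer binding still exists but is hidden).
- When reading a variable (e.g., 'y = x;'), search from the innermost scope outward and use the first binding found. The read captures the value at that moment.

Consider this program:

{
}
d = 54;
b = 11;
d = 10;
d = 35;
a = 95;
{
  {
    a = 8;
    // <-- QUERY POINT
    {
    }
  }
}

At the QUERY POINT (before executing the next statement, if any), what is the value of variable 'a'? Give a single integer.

Answer: 8

Derivation:
Step 1: enter scope (depth=1)
Step 2: exit scope (depth=0)
Step 3: declare d=54 at depth 0
Step 4: declare b=11 at depth 0
Step 5: declare d=10 at depth 0
Step 6: declare d=35 at depth 0
Step 7: declare a=95 at depth 0
Step 8: enter scope (depth=1)
Step 9: enter scope (depth=2)
Step 10: declare a=8 at depth 2
Visible at query point: a=8 b=11 d=35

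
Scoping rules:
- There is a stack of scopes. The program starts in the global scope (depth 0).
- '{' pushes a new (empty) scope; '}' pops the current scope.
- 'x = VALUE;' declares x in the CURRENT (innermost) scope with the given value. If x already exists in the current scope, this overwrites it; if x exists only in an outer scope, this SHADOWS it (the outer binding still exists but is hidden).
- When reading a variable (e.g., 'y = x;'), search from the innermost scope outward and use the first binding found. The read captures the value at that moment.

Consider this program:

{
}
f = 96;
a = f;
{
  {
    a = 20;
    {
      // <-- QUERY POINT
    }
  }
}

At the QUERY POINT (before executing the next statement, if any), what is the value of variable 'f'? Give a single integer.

Answer: 96

Derivation:
Step 1: enter scope (depth=1)
Step 2: exit scope (depth=0)
Step 3: declare f=96 at depth 0
Step 4: declare a=(read f)=96 at depth 0
Step 5: enter scope (depth=1)
Step 6: enter scope (depth=2)
Step 7: declare a=20 at depth 2
Step 8: enter scope (depth=3)
Visible at query point: a=20 f=96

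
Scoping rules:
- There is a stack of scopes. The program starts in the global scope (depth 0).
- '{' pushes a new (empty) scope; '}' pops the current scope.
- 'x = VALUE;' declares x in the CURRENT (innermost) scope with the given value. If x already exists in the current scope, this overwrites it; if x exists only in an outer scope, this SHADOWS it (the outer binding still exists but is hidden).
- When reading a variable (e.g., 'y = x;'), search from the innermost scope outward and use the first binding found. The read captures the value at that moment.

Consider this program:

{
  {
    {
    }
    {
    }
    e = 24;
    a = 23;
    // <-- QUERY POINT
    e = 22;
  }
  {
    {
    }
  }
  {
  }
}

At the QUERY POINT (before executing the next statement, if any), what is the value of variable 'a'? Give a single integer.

Answer: 23

Derivation:
Step 1: enter scope (depth=1)
Step 2: enter scope (depth=2)
Step 3: enter scope (depth=3)
Step 4: exit scope (depth=2)
Step 5: enter scope (depth=3)
Step 6: exit scope (depth=2)
Step 7: declare e=24 at depth 2
Step 8: declare a=23 at depth 2
Visible at query point: a=23 e=24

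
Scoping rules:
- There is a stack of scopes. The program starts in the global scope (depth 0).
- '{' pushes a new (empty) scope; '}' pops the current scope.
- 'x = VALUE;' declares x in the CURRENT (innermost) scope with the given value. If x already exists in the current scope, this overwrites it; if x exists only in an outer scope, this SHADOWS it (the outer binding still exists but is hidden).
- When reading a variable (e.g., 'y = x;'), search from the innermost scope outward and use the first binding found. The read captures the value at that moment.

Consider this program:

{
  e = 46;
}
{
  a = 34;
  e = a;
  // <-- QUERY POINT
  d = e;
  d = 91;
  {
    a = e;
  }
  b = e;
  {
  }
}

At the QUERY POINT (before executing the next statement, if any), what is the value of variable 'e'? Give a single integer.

Answer: 34

Derivation:
Step 1: enter scope (depth=1)
Step 2: declare e=46 at depth 1
Step 3: exit scope (depth=0)
Step 4: enter scope (depth=1)
Step 5: declare a=34 at depth 1
Step 6: declare e=(read a)=34 at depth 1
Visible at query point: a=34 e=34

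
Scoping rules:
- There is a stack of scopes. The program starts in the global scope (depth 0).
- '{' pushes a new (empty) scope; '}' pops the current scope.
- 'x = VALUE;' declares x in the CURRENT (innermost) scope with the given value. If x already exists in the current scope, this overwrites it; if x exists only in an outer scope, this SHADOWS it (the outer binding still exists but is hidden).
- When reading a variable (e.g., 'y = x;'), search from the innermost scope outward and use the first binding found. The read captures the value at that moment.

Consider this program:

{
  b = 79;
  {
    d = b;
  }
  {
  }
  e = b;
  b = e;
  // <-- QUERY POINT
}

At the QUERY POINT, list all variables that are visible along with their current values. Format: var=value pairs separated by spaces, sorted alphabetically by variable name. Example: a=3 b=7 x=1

Answer: b=79 e=79

Derivation:
Step 1: enter scope (depth=1)
Step 2: declare b=79 at depth 1
Step 3: enter scope (depth=2)
Step 4: declare d=(read b)=79 at depth 2
Step 5: exit scope (depth=1)
Step 6: enter scope (depth=2)
Step 7: exit scope (depth=1)
Step 8: declare e=(read b)=79 at depth 1
Step 9: declare b=(read e)=79 at depth 1
Visible at query point: b=79 e=79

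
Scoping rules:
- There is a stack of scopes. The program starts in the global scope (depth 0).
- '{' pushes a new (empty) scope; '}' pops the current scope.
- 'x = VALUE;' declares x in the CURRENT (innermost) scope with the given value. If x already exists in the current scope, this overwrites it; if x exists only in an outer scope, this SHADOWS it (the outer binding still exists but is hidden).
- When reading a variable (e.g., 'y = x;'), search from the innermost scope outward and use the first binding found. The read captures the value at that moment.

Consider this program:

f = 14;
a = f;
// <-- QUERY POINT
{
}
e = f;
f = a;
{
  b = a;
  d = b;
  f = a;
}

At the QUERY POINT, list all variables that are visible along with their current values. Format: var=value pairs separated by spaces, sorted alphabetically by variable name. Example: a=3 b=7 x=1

Answer: a=14 f=14

Derivation:
Step 1: declare f=14 at depth 0
Step 2: declare a=(read f)=14 at depth 0
Visible at query point: a=14 f=14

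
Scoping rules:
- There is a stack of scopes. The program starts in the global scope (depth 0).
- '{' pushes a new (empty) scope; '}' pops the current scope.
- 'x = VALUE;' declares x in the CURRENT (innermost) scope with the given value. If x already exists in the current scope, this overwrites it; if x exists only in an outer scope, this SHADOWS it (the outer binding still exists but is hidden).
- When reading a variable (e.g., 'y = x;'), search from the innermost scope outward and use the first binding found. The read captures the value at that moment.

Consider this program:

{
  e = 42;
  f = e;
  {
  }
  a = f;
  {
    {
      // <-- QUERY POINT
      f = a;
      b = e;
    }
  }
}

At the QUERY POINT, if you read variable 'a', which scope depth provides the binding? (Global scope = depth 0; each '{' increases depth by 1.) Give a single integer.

Step 1: enter scope (depth=1)
Step 2: declare e=42 at depth 1
Step 3: declare f=(read e)=42 at depth 1
Step 4: enter scope (depth=2)
Step 5: exit scope (depth=1)
Step 6: declare a=(read f)=42 at depth 1
Step 7: enter scope (depth=2)
Step 8: enter scope (depth=3)
Visible at query point: a=42 e=42 f=42

Answer: 1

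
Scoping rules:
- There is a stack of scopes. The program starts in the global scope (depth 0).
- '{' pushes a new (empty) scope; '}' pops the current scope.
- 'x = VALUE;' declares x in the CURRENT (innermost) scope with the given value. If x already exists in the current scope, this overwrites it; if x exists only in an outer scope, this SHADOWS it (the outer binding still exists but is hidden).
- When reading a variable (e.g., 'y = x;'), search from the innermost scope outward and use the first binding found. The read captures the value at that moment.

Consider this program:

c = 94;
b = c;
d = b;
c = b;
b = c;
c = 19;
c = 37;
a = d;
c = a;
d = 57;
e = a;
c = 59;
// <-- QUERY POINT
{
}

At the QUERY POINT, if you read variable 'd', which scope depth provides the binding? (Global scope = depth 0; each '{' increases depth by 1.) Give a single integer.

Step 1: declare c=94 at depth 0
Step 2: declare b=(read c)=94 at depth 0
Step 3: declare d=(read b)=94 at depth 0
Step 4: declare c=(read b)=94 at depth 0
Step 5: declare b=(read c)=94 at depth 0
Step 6: declare c=19 at depth 0
Step 7: declare c=37 at depth 0
Step 8: declare a=(read d)=94 at depth 0
Step 9: declare c=(read a)=94 at depth 0
Step 10: declare d=57 at depth 0
Step 11: declare e=(read a)=94 at depth 0
Step 12: declare c=59 at depth 0
Visible at query point: a=94 b=94 c=59 d=57 e=94

Answer: 0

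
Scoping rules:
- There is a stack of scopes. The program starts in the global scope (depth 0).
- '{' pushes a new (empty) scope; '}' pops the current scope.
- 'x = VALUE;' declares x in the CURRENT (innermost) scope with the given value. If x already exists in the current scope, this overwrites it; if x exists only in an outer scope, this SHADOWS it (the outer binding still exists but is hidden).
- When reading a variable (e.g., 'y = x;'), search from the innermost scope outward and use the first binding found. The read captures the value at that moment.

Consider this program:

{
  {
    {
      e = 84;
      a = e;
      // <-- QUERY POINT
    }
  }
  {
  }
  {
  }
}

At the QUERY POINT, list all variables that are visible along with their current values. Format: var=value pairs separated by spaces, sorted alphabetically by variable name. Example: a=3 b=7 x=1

Step 1: enter scope (depth=1)
Step 2: enter scope (depth=2)
Step 3: enter scope (depth=3)
Step 4: declare e=84 at depth 3
Step 5: declare a=(read e)=84 at depth 3
Visible at query point: a=84 e=84

Answer: a=84 e=84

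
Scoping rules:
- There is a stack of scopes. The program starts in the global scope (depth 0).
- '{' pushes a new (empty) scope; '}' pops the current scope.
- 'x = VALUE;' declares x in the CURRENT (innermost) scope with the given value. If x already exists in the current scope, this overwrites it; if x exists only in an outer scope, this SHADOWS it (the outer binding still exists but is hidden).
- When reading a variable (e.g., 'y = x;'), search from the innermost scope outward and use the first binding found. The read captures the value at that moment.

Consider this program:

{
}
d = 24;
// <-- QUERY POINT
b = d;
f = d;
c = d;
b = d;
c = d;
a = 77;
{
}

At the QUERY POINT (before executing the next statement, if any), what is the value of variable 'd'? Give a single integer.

Step 1: enter scope (depth=1)
Step 2: exit scope (depth=0)
Step 3: declare d=24 at depth 0
Visible at query point: d=24

Answer: 24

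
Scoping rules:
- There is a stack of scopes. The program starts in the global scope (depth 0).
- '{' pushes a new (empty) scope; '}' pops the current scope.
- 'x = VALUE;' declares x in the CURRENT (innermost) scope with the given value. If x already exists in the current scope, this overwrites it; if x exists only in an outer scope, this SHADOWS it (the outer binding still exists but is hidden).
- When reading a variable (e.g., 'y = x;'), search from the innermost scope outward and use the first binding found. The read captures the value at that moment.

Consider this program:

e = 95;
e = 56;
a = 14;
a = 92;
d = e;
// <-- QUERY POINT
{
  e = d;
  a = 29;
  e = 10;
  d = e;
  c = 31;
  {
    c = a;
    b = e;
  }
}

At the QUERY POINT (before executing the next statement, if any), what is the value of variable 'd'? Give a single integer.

Step 1: declare e=95 at depth 0
Step 2: declare e=56 at depth 0
Step 3: declare a=14 at depth 0
Step 4: declare a=92 at depth 0
Step 5: declare d=(read e)=56 at depth 0
Visible at query point: a=92 d=56 e=56

Answer: 56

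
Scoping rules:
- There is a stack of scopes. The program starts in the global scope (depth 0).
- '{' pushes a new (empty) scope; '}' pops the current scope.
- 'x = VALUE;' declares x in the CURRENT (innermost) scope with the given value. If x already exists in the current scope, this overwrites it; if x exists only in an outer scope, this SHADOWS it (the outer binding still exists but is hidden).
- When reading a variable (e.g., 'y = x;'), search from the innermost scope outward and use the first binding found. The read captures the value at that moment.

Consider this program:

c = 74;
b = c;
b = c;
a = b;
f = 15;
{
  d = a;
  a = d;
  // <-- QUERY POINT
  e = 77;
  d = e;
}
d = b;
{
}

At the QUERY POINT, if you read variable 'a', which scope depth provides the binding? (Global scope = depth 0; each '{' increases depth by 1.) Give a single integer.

Step 1: declare c=74 at depth 0
Step 2: declare b=(read c)=74 at depth 0
Step 3: declare b=(read c)=74 at depth 0
Step 4: declare a=(read b)=74 at depth 0
Step 5: declare f=15 at depth 0
Step 6: enter scope (depth=1)
Step 7: declare d=(read a)=74 at depth 1
Step 8: declare a=(read d)=74 at depth 1
Visible at query point: a=74 b=74 c=74 d=74 f=15

Answer: 1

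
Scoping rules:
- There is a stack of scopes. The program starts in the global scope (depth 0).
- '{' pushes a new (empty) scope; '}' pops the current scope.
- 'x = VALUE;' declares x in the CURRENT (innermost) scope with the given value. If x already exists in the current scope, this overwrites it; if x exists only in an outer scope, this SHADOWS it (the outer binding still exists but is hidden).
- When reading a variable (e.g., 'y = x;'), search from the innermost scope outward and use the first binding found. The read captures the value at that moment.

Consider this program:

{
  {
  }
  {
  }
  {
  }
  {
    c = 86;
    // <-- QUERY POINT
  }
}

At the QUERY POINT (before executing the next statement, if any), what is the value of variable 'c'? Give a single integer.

Answer: 86

Derivation:
Step 1: enter scope (depth=1)
Step 2: enter scope (depth=2)
Step 3: exit scope (depth=1)
Step 4: enter scope (depth=2)
Step 5: exit scope (depth=1)
Step 6: enter scope (depth=2)
Step 7: exit scope (depth=1)
Step 8: enter scope (depth=2)
Step 9: declare c=86 at depth 2
Visible at query point: c=86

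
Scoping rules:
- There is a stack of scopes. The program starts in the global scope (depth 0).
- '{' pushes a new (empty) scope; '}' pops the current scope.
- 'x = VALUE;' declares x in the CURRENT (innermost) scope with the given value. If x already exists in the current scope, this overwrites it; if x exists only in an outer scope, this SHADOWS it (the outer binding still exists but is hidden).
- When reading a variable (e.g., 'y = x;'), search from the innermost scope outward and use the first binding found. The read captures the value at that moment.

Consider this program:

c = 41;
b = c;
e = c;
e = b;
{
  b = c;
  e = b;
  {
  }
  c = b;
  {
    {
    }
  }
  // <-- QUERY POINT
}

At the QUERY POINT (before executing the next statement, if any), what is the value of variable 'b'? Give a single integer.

Step 1: declare c=41 at depth 0
Step 2: declare b=(read c)=41 at depth 0
Step 3: declare e=(read c)=41 at depth 0
Step 4: declare e=(read b)=41 at depth 0
Step 5: enter scope (depth=1)
Step 6: declare b=(read c)=41 at depth 1
Step 7: declare e=(read b)=41 at depth 1
Step 8: enter scope (depth=2)
Step 9: exit scope (depth=1)
Step 10: declare c=(read b)=41 at depth 1
Step 11: enter scope (depth=2)
Step 12: enter scope (depth=3)
Step 13: exit scope (depth=2)
Step 14: exit scope (depth=1)
Visible at query point: b=41 c=41 e=41

Answer: 41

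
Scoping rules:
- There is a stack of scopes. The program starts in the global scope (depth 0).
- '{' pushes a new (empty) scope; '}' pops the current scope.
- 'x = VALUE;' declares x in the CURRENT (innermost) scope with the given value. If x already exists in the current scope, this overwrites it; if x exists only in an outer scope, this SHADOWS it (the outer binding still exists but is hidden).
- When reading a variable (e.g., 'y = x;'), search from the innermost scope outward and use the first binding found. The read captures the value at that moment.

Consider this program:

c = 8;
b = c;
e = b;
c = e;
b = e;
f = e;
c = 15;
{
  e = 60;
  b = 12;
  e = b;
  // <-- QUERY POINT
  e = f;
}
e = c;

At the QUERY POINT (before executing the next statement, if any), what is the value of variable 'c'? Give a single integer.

Answer: 15

Derivation:
Step 1: declare c=8 at depth 0
Step 2: declare b=(read c)=8 at depth 0
Step 3: declare e=(read b)=8 at depth 0
Step 4: declare c=(read e)=8 at depth 0
Step 5: declare b=(read e)=8 at depth 0
Step 6: declare f=(read e)=8 at depth 0
Step 7: declare c=15 at depth 0
Step 8: enter scope (depth=1)
Step 9: declare e=60 at depth 1
Step 10: declare b=12 at depth 1
Step 11: declare e=(read b)=12 at depth 1
Visible at query point: b=12 c=15 e=12 f=8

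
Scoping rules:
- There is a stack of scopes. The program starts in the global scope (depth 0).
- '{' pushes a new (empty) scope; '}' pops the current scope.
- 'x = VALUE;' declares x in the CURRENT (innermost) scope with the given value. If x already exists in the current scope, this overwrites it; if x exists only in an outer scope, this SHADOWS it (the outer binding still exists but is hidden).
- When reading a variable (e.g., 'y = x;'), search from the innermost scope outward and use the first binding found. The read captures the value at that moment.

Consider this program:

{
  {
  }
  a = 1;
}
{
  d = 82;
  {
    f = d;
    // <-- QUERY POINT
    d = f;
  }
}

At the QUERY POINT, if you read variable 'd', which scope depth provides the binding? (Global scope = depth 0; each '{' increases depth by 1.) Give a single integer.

Step 1: enter scope (depth=1)
Step 2: enter scope (depth=2)
Step 3: exit scope (depth=1)
Step 4: declare a=1 at depth 1
Step 5: exit scope (depth=0)
Step 6: enter scope (depth=1)
Step 7: declare d=82 at depth 1
Step 8: enter scope (depth=2)
Step 9: declare f=(read d)=82 at depth 2
Visible at query point: d=82 f=82

Answer: 1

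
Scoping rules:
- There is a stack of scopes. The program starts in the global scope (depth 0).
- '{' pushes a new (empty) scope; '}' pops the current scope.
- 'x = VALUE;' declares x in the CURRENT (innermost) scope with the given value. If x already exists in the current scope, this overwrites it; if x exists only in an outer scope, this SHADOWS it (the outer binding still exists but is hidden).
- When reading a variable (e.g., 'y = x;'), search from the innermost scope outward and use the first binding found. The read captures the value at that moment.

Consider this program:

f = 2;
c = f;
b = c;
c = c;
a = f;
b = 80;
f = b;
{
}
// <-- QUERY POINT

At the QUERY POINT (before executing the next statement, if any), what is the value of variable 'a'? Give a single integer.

Answer: 2

Derivation:
Step 1: declare f=2 at depth 0
Step 2: declare c=(read f)=2 at depth 0
Step 3: declare b=(read c)=2 at depth 0
Step 4: declare c=(read c)=2 at depth 0
Step 5: declare a=(read f)=2 at depth 0
Step 6: declare b=80 at depth 0
Step 7: declare f=(read b)=80 at depth 0
Step 8: enter scope (depth=1)
Step 9: exit scope (depth=0)
Visible at query point: a=2 b=80 c=2 f=80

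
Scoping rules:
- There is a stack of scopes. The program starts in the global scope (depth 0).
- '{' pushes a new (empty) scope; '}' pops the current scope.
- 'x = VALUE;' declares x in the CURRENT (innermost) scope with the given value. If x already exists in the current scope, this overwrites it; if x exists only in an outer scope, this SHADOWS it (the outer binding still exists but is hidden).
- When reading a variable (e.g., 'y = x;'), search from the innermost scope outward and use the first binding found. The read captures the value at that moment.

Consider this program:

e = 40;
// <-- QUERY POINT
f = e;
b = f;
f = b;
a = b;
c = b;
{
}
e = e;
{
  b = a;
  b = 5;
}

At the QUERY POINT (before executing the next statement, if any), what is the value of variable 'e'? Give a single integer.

Answer: 40

Derivation:
Step 1: declare e=40 at depth 0
Visible at query point: e=40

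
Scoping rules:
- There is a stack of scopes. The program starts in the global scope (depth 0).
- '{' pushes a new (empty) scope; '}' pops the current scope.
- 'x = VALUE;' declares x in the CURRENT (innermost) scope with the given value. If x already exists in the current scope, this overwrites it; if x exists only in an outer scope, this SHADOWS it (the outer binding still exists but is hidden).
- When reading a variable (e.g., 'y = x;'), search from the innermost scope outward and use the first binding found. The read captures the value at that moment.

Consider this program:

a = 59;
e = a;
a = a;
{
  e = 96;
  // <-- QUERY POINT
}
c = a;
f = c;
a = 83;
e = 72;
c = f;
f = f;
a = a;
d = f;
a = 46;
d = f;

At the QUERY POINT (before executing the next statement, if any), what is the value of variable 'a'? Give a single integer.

Answer: 59

Derivation:
Step 1: declare a=59 at depth 0
Step 2: declare e=(read a)=59 at depth 0
Step 3: declare a=(read a)=59 at depth 0
Step 4: enter scope (depth=1)
Step 5: declare e=96 at depth 1
Visible at query point: a=59 e=96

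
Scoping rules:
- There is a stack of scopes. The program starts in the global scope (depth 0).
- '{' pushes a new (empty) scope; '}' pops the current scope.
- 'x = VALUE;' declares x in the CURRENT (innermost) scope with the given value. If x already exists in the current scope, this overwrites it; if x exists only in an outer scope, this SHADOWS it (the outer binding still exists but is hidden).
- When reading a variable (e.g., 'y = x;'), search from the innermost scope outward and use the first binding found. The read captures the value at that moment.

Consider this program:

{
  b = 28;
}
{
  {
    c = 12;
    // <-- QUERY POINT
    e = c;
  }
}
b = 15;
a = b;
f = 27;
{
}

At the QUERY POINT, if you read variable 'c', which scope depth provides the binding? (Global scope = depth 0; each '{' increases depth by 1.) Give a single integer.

Step 1: enter scope (depth=1)
Step 2: declare b=28 at depth 1
Step 3: exit scope (depth=0)
Step 4: enter scope (depth=1)
Step 5: enter scope (depth=2)
Step 6: declare c=12 at depth 2
Visible at query point: c=12

Answer: 2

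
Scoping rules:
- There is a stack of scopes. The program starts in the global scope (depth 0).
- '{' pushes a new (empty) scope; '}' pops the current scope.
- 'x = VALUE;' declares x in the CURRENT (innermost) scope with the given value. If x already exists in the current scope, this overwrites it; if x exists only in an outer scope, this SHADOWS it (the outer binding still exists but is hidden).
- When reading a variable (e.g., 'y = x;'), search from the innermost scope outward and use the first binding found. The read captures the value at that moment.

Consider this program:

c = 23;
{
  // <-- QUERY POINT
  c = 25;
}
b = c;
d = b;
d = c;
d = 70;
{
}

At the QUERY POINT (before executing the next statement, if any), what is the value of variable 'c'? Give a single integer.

Answer: 23

Derivation:
Step 1: declare c=23 at depth 0
Step 2: enter scope (depth=1)
Visible at query point: c=23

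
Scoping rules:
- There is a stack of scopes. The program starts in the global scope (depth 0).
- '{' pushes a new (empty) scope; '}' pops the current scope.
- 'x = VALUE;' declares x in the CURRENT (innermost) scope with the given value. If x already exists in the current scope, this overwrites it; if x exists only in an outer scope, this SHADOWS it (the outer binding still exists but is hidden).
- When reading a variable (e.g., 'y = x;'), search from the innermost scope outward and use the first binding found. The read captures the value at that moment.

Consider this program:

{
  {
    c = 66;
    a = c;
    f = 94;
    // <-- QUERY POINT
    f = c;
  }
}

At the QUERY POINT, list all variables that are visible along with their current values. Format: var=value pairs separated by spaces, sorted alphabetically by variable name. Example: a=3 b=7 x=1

Answer: a=66 c=66 f=94

Derivation:
Step 1: enter scope (depth=1)
Step 2: enter scope (depth=2)
Step 3: declare c=66 at depth 2
Step 4: declare a=(read c)=66 at depth 2
Step 5: declare f=94 at depth 2
Visible at query point: a=66 c=66 f=94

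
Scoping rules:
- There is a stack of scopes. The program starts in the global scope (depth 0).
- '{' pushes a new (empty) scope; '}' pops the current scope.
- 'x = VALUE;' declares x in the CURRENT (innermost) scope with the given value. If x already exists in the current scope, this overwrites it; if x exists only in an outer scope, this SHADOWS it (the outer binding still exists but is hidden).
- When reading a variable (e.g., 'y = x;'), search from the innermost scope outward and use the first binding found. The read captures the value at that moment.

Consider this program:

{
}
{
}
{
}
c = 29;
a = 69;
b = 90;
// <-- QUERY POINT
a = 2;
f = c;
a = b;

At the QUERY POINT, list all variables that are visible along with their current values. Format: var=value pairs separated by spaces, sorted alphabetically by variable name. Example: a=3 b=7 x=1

Answer: a=69 b=90 c=29

Derivation:
Step 1: enter scope (depth=1)
Step 2: exit scope (depth=0)
Step 3: enter scope (depth=1)
Step 4: exit scope (depth=0)
Step 5: enter scope (depth=1)
Step 6: exit scope (depth=0)
Step 7: declare c=29 at depth 0
Step 8: declare a=69 at depth 0
Step 9: declare b=90 at depth 0
Visible at query point: a=69 b=90 c=29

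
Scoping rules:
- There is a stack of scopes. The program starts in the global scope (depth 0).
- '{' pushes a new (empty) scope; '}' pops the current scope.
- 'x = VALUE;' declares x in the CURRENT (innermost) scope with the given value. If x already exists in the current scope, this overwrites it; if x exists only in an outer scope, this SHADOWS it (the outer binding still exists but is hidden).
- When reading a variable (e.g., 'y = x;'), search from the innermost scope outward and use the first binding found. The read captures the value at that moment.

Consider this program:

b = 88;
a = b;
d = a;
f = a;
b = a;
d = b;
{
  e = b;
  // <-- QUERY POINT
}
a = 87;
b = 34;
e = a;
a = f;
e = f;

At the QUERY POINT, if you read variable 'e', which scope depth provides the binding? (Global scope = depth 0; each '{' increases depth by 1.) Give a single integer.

Step 1: declare b=88 at depth 0
Step 2: declare a=(read b)=88 at depth 0
Step 3: declare d=(read a)=88 at depth 0
Step 4: declare f=(read a)=88 at depth 0
Step 5: declare b=(read a)=88 at depth 0
Step 6: declare d=(read b)=88 at depth 0
Step 7: enter scope (depth=1)
Step 8: declare e=(read b)=88 at depth 1
Visible at query point: a=88 b=88 d=88 e=88 f=88

Answer: 1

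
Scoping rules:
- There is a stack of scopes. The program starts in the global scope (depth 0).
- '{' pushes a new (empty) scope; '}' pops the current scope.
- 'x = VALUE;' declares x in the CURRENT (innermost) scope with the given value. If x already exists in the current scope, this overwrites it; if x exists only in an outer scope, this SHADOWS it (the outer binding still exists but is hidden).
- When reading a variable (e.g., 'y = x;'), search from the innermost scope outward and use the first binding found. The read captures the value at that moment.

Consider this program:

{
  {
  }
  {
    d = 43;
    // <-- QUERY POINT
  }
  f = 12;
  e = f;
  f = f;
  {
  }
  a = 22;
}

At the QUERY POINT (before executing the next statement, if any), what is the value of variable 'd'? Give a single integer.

Answer: 43

Derivation:
Step 1: enter scope (depth=1)
Step 2: enter scope (depth=2)
Step 3: exit scope (depth=1)
Step 4: enter scope (depth=2)
Step 5: declare d=43 at depth 2
Visible at query point: d=43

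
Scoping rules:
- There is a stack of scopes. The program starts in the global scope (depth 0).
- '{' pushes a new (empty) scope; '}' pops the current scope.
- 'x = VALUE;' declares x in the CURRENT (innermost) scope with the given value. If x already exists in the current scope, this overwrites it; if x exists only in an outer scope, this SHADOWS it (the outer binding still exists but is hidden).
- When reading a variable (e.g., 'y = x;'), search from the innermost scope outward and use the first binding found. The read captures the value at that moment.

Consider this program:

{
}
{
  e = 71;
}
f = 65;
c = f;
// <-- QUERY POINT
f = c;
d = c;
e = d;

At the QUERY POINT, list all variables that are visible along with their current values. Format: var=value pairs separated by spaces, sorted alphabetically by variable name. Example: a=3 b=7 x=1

Answer: c=65 f=65

Derivation:
Step 1: enter scope (depth=1)
Step 2: exit scope (depth=0)
Step 3: enter scope (depth=1)
Step 4: declare e=71 at depth 1
Step 5: exit scope (depth=0)
Step 6: declare f=65 at depth 0
Step 7: declare c=(read f)=65 at depth 0
Visible at query point: c=65 f=65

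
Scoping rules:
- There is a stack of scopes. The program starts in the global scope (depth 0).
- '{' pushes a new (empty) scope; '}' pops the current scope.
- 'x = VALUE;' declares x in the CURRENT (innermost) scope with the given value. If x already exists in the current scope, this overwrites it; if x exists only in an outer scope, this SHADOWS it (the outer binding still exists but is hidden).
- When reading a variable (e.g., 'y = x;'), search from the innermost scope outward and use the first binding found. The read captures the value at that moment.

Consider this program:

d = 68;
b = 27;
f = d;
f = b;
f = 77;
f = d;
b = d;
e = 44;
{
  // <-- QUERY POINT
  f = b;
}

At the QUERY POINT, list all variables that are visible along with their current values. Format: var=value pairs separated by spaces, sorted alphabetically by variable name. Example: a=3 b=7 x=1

Step 1: declare d=68 at depth 0
Step 2: declare b=27 at depth 0
Step 3: declare f=(read d)=68 at depth 0
Step 4: declare f=(read b)=27 at depth 0
Step 5: declare f=77 at depth 0
Step 6: declare f=(read d)=68 at depth 0
Step 7: declare b=(read d)=68 at depth 0
Step 8: declare e=44 at depth 0
Step 9: enter scope (depth=1)
Visible at query point: b=68 d=68 e=44 f=68

Answer: b=68 d=68 e=44 f=68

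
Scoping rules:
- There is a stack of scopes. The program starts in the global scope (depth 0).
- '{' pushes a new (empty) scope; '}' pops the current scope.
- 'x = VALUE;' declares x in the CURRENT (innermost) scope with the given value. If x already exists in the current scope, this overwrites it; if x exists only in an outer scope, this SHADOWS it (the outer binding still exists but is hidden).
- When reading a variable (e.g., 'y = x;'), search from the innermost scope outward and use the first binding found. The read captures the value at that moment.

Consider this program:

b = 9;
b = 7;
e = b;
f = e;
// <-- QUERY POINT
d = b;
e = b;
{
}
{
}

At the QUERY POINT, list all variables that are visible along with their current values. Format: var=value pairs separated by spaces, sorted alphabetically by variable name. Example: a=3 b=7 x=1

Answer: b=7 e=7 f=7

Derivation:
Step 1: declare b=9 at depth 0
Step 2: declare b=7 at depth 0
Step 3: declare e=(read b)=7 at depth 0
Step 4: declare f=(read e)=7 at depth 0
Visible at query point: b=7 e=7 f=7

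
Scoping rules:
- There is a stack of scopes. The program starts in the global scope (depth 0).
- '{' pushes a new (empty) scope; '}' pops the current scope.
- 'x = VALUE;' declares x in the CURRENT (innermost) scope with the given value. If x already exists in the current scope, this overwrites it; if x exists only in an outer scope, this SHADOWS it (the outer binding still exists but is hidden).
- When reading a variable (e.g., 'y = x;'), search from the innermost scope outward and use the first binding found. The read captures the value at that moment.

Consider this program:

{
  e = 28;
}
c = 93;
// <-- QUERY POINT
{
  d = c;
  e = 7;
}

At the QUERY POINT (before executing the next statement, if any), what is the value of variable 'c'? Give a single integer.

Answer: 93

Derivation:
Step 1: enter scope (depth=1)
Step 2: declare e=28 at depth 1
Step 3: exit scope (depth=0)
Step 4: declare c=93 at depth 0
Visible at query point: c=93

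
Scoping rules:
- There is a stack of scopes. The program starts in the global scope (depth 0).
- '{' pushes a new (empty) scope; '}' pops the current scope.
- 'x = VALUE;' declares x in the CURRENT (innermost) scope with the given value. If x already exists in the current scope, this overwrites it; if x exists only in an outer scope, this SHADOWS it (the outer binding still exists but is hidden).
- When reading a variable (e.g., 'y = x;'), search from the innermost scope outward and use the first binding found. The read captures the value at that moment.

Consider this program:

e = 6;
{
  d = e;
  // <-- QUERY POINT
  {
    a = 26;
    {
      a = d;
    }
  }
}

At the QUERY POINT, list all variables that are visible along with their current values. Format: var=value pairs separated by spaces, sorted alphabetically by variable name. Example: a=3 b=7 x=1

Answer: d=6 e=6

Derivation:
Step 1: declare e=6 at depth 0
Step 2: enter scope (depth=1)
Step 3: declare d=(read e)=6 at depth 1
Visible at query point: d=6 e=6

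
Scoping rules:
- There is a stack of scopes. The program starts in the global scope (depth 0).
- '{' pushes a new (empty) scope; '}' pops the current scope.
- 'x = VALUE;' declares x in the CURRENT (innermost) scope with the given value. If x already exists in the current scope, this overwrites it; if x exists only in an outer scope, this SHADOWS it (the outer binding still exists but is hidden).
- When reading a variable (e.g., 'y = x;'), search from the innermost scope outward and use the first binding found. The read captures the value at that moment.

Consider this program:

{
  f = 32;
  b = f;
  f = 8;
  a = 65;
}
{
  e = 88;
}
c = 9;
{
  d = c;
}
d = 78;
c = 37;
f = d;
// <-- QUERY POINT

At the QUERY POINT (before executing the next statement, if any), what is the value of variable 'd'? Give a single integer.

Answer: 78

Derivation:
Step 1: enter scope (depth=1)
Step 2: declare f=32 at depth 1
Step 3: declare b=(read f)=32 at depth 1
Step 4: declare f=8 at depth 1
Step 5: declare a=65 at depth 1
Step 6: exit scope (depth=0)
Step 7: enter scope (depth=1)
Step 8: declare e=88 at depth 1
Step 9: exit scope (depth=0)
Step 10: declare c=9 at depth 0
Step 11: enter scope (depth=1)
Step 12: declare d=(read c)=9 at depth 1
Step 13: exit scope (depth=0)
Step 14: declare d=78 at depth 0
Step 15: declare c=37 at depth 0
Step 16: declare f=(read d)=78 at depth 0
Visible at query point: c=37 d=78 f=78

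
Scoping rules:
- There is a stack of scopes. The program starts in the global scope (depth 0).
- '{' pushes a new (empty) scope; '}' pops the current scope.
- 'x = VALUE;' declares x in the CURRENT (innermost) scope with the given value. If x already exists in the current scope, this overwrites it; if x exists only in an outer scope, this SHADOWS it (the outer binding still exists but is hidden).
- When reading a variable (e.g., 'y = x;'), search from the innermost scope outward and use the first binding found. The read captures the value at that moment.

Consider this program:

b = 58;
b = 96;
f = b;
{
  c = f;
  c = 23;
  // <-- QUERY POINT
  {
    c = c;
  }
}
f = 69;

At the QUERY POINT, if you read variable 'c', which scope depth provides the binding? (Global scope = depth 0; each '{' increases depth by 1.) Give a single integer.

Step 1: declare b=58 at depth 0
Step 2: declare b=96 at depth 0
Step 3: declare f=(read b)=96 at depth 0
Step 4: enter scope (depth=1)
Step 5: declare c=(read f)=96 at depth 1
Step 6: declare c=23 at depth 1
Visible at query point: b=96 c=23 f=96

Answer: 1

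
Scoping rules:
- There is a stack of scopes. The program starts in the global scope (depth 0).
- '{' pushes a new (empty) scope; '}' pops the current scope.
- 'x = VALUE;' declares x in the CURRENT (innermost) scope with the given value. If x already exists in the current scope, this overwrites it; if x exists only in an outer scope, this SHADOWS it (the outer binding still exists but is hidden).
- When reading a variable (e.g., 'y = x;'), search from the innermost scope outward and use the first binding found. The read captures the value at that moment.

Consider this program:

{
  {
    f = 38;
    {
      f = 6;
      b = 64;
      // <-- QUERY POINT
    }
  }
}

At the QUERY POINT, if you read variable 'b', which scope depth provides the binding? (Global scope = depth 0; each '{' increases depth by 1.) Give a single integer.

Answer: 3

Derivation:
Step 1: enter scope (depth=1)
Step 2: enter scope (depth=2)
Step 3: declare f=38 at depth 2
Step 4: enter scope (depth=3)
Step 5: declare f=6 at depth 3
Step 6: declare b=64 at depth 3
Visible at query point: b=64 f=6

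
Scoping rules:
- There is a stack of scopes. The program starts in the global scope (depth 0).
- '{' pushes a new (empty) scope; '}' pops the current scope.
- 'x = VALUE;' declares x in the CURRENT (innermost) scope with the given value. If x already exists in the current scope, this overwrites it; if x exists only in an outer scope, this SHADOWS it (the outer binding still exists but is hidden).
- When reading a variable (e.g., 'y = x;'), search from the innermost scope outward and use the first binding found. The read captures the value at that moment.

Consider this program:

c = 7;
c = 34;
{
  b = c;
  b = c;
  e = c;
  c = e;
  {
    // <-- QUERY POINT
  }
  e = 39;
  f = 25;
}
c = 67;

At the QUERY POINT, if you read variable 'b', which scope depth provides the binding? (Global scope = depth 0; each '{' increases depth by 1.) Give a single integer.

Answer: 1

Derivation:
Step 1: declare c=7 at depth 0
Step 2: declare c=34 at depth 0
Step 3: enter scope (depth=1)
Step 4: declare b=(read c)=34 at depth 1
Step 5: declare b=(read c)=34 at depth 1
Step 6: declare e=(read c)=34 at depth 1
Step 7: declare c=(read e)=34 at depth 1
Step 8: enter scope (depth=2)
Visible at query point: b=34 c=34 e=34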